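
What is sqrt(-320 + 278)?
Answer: I*sqrt(42) ≈ 6.4807*I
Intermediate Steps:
sqrt(-320 + 278) = sqrt(-42) = I*sqrt(42)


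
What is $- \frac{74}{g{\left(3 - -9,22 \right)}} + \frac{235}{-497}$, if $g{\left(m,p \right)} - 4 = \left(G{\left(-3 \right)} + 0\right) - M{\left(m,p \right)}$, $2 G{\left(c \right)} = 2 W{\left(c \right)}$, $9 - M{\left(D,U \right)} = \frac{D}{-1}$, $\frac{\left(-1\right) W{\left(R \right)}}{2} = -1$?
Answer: $\frac{33253}{7455} \approx 4.4605$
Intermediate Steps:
$W{\left(R \right)} = 2$ ($W{\left(R \right)} = \left(-2\right) \left(-1\right) = 2$)
$M{\left(D,U \right)} = 9 + D$ ($M{\left(D,U \right)} = 9 - \frac{D}{-1} = 9 - D \left(-1\right) = 9 - - D = 9 + D$)
$G{\left(c \right)} = 2$ ($G{\left(c \right)} = \frac{2 \cdot 2}{2} = \frac{1}{2} \cdot 4 = 2$)
$g{\left(m,p \right)} = -3 - m$ ($g{\left(m,p \right)} = 4 + \left(\left(2 + 0\right) - \left(9 + m\right)\right) = 4 + \left(2 - \left(9 + m\right)\right) = 4 - \left(7 + m\right) = -3 - m$)
$- \frac{74}{g{\left(3 - -9,22 \right)}} + \frac{235}{-497} = - \frac{74}{-3 - \left(3 - -9\right)} + \frac{235}{-497} = - \frac{74}{-3 - \left(3 + 9\right)} + 235 \left(- \frac{1}{497}\right) = - \frac{74}{-3 - 12} - \frac{235}{497} = - \frac{74}{-15} - \frac{235}{497} = \left(-74\right) \left(- \frac{1}{15}\right) - \frac{235}{497} = \frac{74}{15} - \frac{235}{497} = \frac{33253}{7455}$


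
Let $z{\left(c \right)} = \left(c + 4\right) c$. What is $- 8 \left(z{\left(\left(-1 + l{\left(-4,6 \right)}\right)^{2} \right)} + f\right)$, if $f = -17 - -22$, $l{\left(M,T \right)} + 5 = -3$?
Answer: $-55120$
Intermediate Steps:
$l{\left(M,T \right)} = -8$ ($l{\left(M,T \right)} = -5 - 3 = -8$)
$z{\left(c \right)} = c \left(4 + c\right)$ ($z{\left(c \right)} = \left(4 + c\right) c = c \left(4 + c\right)$)
$f = 5$ ($f = -17 + 22 = 5$)
$- 8 \left(z{\left(\left(-1 + l{\left(-4,6 \right)}\right)^{2} \right)} + f\right) = - 8 \left(\left(-1 - 8\right)^{2} \left(4 + \left(-1 - 8\right)^{2}\right) + 5\right) = - 8 \left(\left(-9\right)^{2} \left(4 + \left(-9\right)^{2}\right) + 5\right) = - 8 \left(81 \left(4 + 81\right) + 5\right) = - 8 \left(81 \cdot 85 + 5\right) = - 8 \left(6885 + 5\right) = \left(-8\right) 6890 = -55120$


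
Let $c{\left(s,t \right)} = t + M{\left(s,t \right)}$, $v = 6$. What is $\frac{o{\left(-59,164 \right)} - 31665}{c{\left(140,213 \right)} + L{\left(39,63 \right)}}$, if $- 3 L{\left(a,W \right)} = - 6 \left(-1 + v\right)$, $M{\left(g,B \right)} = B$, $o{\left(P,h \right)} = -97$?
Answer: $- \frac{15881}{218} \approx -72.849$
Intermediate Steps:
$L{\left(a,W \right)} = 10$ ($L{\left(a,W \right)} = - \frac{\left(-6\right) \left(-1 + 6\right)}{3} = - \frac{\left(-6\right) 5}{3} = \left(- \frac{1}{3}\right) \left(-30\right) = 10$)
$c{\left(s,t \right)} = 2 t$ ($c{\left(s,t \right)} = t + t = 2 t$)
$\frac{o{\left(-59,164 \right)} - 31665}{c{\left(140,213 \right)} + L{\left(39,63 \right)}} = \frac{-97 - 31665}{2 \cdot 213 + 10} = - \frac{31762}{426 + 10} = - \frac{31762}{436} = \left(-31762\right) \frac{1}{436} = - \frac{15881}{218}$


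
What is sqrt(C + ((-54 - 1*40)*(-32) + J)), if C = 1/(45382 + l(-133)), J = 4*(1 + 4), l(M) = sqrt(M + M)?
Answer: sqrt((137416697 + 3028*I*sqrt(266))/(45382 + I*sqrt(266))) ≈ 55.027 - 0.e-10*I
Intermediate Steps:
l(M) = sqrt(2)*sqrt(M) (l(M) = sqrt(2*M) = sqrt(2)*sqrt(M))
J = 20 (J = 4*5 = 20)
C = 1/(45382 + I*sqrt(266)) (C = 1/(45382 + sqrt(2)*sqrt(-133)) = 1/(45382 + sqrt(2)*(I*sqrt(133))) = 1/(45382 + I*sqrt(266)) ≈ 2.2035e-5 - 7.92e-9*I)
sqrt(C + ((-54 - 1*40)*(-32) + J)) = sqrt((22691/1029763095 - I*sqrt(266)/2059526190) + ((-54 - 1*40)*(-32) + 20)) = sqrt((22691/1029763095 - I*sqrt(266)/2059526190) + ((-54 - 40)*(-32) + 20)) = sqrt((22691/1029763095 - I*sqrt(266)/2059526190) + (-94*(-32) + 20)) = sqrt((22691/1029763095 - I*sqrt(266)/2059526190) + (3008 + 20)) = sqrt((22691/1029763095 - I*sqrt(266)/2059526190) + 3028) = sqrt(3118122674351/1029763095 - I*sqrt(266)/2059526190)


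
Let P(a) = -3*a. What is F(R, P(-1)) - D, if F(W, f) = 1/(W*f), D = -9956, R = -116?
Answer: 3464687/348 ≈ 9956.0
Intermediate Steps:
F(W, f) = 1/(W*f)
F(R, P(-1)) - D = 1/((-116)*((-3*(-1)))) - 1*(-9956) = -1/116/3 + 9956 = -1/116*⅓ + 9956 = -1/348 + 9956 = 3464687/348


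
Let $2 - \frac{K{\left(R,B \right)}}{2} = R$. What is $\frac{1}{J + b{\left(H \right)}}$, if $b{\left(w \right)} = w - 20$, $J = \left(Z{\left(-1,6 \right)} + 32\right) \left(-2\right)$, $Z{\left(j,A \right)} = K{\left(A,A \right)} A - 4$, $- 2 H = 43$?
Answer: $- \frac{2}{3} \approx -0.66667$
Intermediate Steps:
$K{\left(R,B \right)} = 4 - 2 R$
$H = - \frac{43}{2}$ ($H = \left(- \frac{1}{2}\right) 43 = - \frac{43}{2} \approx -21.5$)
$Z{\left(j,A \right)} = -4 + A \left(4 - 2 A\right)$ ($Z{\left(j,A \right)} = \left(4 - 2 A\right) A - 4 = A \left(4 - 2 A\right) - 4 = -4 + A \left(4 - 2 A\right)$)
$J = 40$ ($J = \left(\left(-4 - 12 \left(-2 + 6\right)\right) + 32\right) \left(-2\right) = \left(\left(-4 - 12 \cdot 4\right) + 32\right) \left(-2\right) = \left(\left(-4 - 48\right) + 32\right) \left(-2\right) = \left(-52 + 32\right) \left(-2\right) = \left(-20\right) \left(-2\right) = 40$)
$b{\left(w \right)} = -20 + w$ ($b{\left(w \right)} = w - 20 = -20 + w$)
$\frac{1}{J + b{\left(H \right)}} = \frac{1}{40 - \frac{83}{2}} = \frac{1}{- \frac{3}{2}} = - \frac{2}{3}$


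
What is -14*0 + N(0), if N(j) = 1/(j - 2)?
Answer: -½ ≈ -0.50000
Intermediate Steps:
N(j) = 1/(-2 + j)
-14*0 + N(0) = -14*0 + 1/(-2 + 0) = 0 + 1/(-2) = 0 - ½ = -½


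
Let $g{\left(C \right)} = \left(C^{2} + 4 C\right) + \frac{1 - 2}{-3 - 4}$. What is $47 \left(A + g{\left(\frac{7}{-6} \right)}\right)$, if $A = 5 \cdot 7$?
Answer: $\frac{377081}{252} \approx 1496.4$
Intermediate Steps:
$g{\left(C \right)} = \frac{1}{7} + C^{2} + 4 C$ ($g{\left(C \right)} = \left(C^{2} + 4 C\right) - \frac{1}{-7} = \left(C^{2} + 4 C\right) - - \frac{1}{7} = \left(C^{2} + 4 C\right) + \frac{1}{7} = \frac{1}{7} + C^{2} + 4 C$)
$A = 35$
$47 \left(A + g{\left(\frac{7}{-6} \right)}\right) = 47 \left(35 + \left(\frac{1}{7} + \left(\frac{7}{-6}\right)^{2} + 4 \frac{7}{-6}\right)\right) = 47 \left(35 + \left(\frac{1}{7} + \left(7 \left(- \frac{1}{6}\right)\right)^{2} + 4 \cdot 7 \left(- \frac{1}{6}\right)\right)\right) = 47 \left(35 + \left(\frac{1}{7} + \left(- \frac{7}{6}\right)^{2} + 4 \left(- \frac{7}{6}\right)\right)\right) = 47 \left(35 + \left(\frac{1}{7} + \frac{49}{36} - \frac{14}{3}\right)\right) = 47 \left(35 - \frac{797}{252}\right) = 47 \cdot \frac{8023}{252} = \frac{377081}{252}$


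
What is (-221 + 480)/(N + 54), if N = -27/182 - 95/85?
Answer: 801346/163159 ≈ 4.9114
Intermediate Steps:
N = -3917/3094 (N = -27*1/182 - 95*1/85 = -27/182 - 19/17 = -3917/3094 ≈ -1.2660)
(-221 + 480)/(N + 54) = (-221 + 480)/(-3917/3094 + 54) = 259/(163159/3094) = 259*(3094/163159) = 801346/163159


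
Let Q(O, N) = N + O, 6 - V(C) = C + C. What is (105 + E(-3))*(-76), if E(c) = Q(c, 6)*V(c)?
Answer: -10716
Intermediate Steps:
V(C) = 6 - 2*C (V(C) = 6 - (C + C) = 6 - 2*C)
E(c) = (6 + c)*(6 - 2*c)
(105 + E(-3))*(-76) = (105 - 2*(-3 - 3)*(6 - 3))*(-76) = (105 - 2*(-6)*3)*(-76) = (105 + 36)*(-76) = 141*(-76) = -10716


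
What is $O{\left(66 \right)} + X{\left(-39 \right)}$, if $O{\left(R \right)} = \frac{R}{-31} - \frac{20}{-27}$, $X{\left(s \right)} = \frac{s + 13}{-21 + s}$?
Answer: $- \frac{7993}{8370} \approx -0.95496$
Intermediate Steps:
$X{\left(s \right)} = \frac{13 + s}{-21 + s}$
$O{\left(R \right)} = \frac{20}{27} - \frac{R}{31}$ ($O{\left(R \right)} = R \left(- \frac{1}{31}\right) - - \frac{20}{27} = - \frac{R}{31} + \frac{20}{27} = \frac{20}{27} - \frac{R}{31}$)
$O{\left(66 \right)} + X{\left(-39 \right)} = \left(\frac{20}{27} - \frac{66}{31}\right) + \frac{13 - 39}{-21 - 39} = \left(\frac{20}{27} - \frac{66}{31}\right) + \frac{1}{-60} \left(-26\right) = - \frac{1162}{837} - - \frac{13}{30} = - \frac{1162}{837} + \frac{13}{30} = - \frac{7993}{8370}$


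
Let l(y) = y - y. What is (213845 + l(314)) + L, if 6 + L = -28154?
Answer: 185685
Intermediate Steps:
L = -28160 (L = -6 - 28154 = -28160)
l(y) = 0
(213845 + l(314)) + L = (213845 + 0) - 28160 = 213845 - 28160 = 185685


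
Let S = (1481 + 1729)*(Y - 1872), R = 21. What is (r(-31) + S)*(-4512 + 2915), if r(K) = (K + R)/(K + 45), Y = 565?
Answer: 46901167115/7 ≈ 6.7002e+9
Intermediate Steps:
r(K) = (21 + K)/(45 + K) (r(K) = (K + 21)/(K + 45) = (21 + K)/(45 + K))
S = -4195470 (S = (1481 + 1729)*(565 - 1872) = 3210*(-1307) = -4195470)
(r(-31) + S)*(-4512 + 2915) = ((21 - 31)/(45 - 31) - 4195470)*(-4512 + 2915) = (-10/14 - 4195470)*(-1597) = ((1/14)*(-10) - 4195470)*(-1597) = (-5/7 - 4195470)*(-1597) = -29368295/7*(-1597) = 46901167115/7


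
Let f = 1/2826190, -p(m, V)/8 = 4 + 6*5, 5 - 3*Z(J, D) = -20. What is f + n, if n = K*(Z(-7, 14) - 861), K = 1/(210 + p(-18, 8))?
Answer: 3614697103/262835670 ≈ 13.753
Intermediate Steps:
Z(J, D) = 25/3 (Z(J, D) = 5/3 - ⅓*(-20) = 5/3 + 20/3 = 25/3)
p(m, V) = -272 (p(m, V) = -8*(4 + 6*5) = -8*(4 + 30) = -8*34 = -272)
K = -1/62 (K = 1/(210 - 272) = 1/(-62) = -1/62 ≈ -0.016129)
n = 1279/93 (n = -(25/3 - 861)/62 = -1/62*(-2558/3) = 1279/93 ≈ 13.753)
f = 1/2826190 ≈ 3.5383e-7
f + n = 1/2826190 + 1279/93 = 3614697103/262835670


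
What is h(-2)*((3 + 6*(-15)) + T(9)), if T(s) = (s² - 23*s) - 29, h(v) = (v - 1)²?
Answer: -2178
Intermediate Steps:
h(v) = (-1 + v)²
T(s) = -29 + s² - 23*s
h(-2)*((3 + 6*(-15)) + T(9)) = (-1 - 2)²*((3 + 6*(-15)) + (-29 + 9² - 23*9)) = (-3)²*((3 - 90) + (-29 + 81 - 207)) = 9*(-87 - 155) = 9*(-242) = -2178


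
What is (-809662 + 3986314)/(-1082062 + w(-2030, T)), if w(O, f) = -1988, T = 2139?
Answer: -529442/180675 ≈ -2.9304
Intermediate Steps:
(-809662 + 3986314)/(-1082062 + w(-2030, T)) = (-809662 + 3986314)/(-1082062 - 1988) = 3176652/(-1084050) = 3176652*(-1/1084050) = -529442/180675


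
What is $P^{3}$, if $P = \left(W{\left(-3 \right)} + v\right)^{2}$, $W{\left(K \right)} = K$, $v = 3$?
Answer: $0$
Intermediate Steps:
$P = 0$ ($P = \left(-3 + 3\right)^{2} = 0^{2} = 0$)
$P^{3} = 0^{3} = 0$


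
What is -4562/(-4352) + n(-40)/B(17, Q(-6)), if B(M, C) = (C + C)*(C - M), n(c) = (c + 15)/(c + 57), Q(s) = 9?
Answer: 20729/19584 ≈ 1.0585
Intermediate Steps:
n(c) = (15 + c)/(57 + c)
B(M, C) = 2*C*(C - M) (B(M, C) = (2*C)*(C - M) = 2*C*(C - M))
-4562/(-4352) + n(-40)/B(17, Q(-6)) = -4562/(-4352) + ((15 - 40)/(57 - 40))/((2*9*(9 - 1*17))) = -4562*(-1/4352) + (-25/17)/((2*9*(9 - 17))) = 2281/2176 + ((1/17)*(-25))/((2*9*(-8))) = 2281/2176 - 25/17/(-144) = 2281/2176 - 25/17*(-1/144) = 2281/2176 + 25/2448 = 20729/19584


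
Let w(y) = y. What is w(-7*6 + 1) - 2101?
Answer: -2142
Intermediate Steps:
w(-7*6 + 1) - 2101 = (-7*6 + 1) - 2101 = (-42 + 1) - 2101 = -41 - 2101 = -2142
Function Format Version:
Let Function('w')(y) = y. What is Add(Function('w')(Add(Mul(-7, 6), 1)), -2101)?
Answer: -2142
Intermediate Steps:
Add(Function('w')(Add(Mul(-7, 6), 1)), -2101) = Add(Add(Mul(-7, 6), 1), -2101) = Add(Add(-42, 1), -2101) = Add(-41, -2101) = -2142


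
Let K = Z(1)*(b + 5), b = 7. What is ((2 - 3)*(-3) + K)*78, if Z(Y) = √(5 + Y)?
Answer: 234 + 936*√6 ≈ 2526.7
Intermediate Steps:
K = 12*√6 (K = √(5 + 1)*(7 + 5) = √6*12 = 12*√6 ≈ 29.394)
((2 - 3)*(-3) + K)*78 = ((2 - 3)*(-3) + 12*√6)*78 = (-1*(-3) + 12*√6)*78 = (3 + 12*√6)*78 = 234 + 936*√6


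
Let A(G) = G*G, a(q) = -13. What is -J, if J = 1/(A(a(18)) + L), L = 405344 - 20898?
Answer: -1/384615 ≈ -2.6000e-6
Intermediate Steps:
L = 384446
A(G) = G²
J = 1/384615 (J = 1/((-13)² + 384446) = 1/(169 + 384446) = 1/384615 ≈ 2.6000e-6)
-J = -1*1/384615 = -1/384615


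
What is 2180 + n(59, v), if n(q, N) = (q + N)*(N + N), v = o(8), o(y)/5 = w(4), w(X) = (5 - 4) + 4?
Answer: 6380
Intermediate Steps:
w(X) = 5 (w(X) = 1 + 4 = 5)
o(y) = 25 (o(y) = 5*5 = 25)
v = 25
n(q, N) = 2*N*(N + q) (n(q, N) = (N + q)*(2*N) = 2*N*(N + q))
2180 + n(59, v) = 2180 + 2*25*(25 + 59) = 2180 + 2*25*84 = 2180 + 4200 = 6380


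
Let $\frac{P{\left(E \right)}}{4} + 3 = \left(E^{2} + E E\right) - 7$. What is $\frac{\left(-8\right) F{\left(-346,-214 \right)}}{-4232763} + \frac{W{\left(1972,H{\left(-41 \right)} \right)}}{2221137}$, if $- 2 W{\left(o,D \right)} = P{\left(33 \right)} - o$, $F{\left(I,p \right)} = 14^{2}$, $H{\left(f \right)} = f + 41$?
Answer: $- \frac{1188557026}{1044616279059} \approx -0.0011378$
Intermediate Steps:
$H{\left(f \right)} = 41 + f$
$P{\left(E \right)} = -40 + 8 E^{2}$ ($P{\left(E \right)} = -12 + 4 \left(\left(E^{2} + E E\right) - 7\right) = -12 + 4 \left(\left(E^{2} + E^{2}\right) - 7\right) = -12 + 4 \left(2 E^{2} - 7\right) = -12 + 4 \left(-7 + 2 E^{2}\right) = -12 + \left(-28 + 8 E^{2}\right) = -40 + 8 E^{2}$)
$F{\left(I,p \right)} = 196$
$W{\left(o,D \right)} = -4336 + \frac{o}{2}$ ($W{\left(o,D \right)} = - \frac{\left(-40 + 8 \cdot 33^{2}\right) - o}{2} = - \frac{\left(-40 + 8 \cdot 1089\right) - o}{2} = - \frac{\left(-40 + 8712\right) - o}{2} = - \frac{8672 - o}{2} = -4336 + \frac{o}{2}$)
$\frac{\left(-8\right) F{\left(-346,-214 \right)}}{-4232763} + \frac{W{\left(1972,H{\left(-41 \right)} \right)}}{2221137} = \frac{\left(-8\right) 196}{-4232763} + \frac{-4336 + \frac{1}{2} \cdot 1972}{2221137} = \left(-1568\right) \left(- \frac{1}{4232763}\right) + \left(-4336 + 986\right) \frac{1}{2221137} = \frac{1568}{4232763} - \frac{3350}{2221137} = - \frac{1188557026}{1044616279059}$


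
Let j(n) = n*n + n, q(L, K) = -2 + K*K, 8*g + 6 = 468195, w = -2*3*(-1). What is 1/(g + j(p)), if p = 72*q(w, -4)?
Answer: 8/8604765 ≈ 9.2972e-7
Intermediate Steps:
w = 6 (w = -6*(-1) = 6)
g = 468189/8 (g = -3/4 + (1/8)*468195 = -3/4 + 468195/8 = 468189/8 ≈ 58524.)
q(L, K) = -2 + K**2
p = 1008 (p = 72*(-2 + (-4)**2) = 72*(-2 + 16) = 72*14 = 1008)
j(n) = n + n**2 (j(n) = n**2 + n = n + n**2)
1/(g + j(p)) = 1/(468189/8 + 1008*(1 + 1008)) = 1/(468189/8 + 1008*1009) = 1/(468189/8 + 1017072) = 1/(8604765/8) = 8/8604765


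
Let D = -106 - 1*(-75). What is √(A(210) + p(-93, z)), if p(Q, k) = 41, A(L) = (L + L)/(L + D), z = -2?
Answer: √1388861/179 ≈ 6.5838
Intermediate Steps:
D = -31 (D = -106 + 75 = -31)
A(L) = 2*L/(-31 + L) (A(L) = (L + L)/(L - 31) = (2*L)/(-31 + L) = 2*L/(-31 + L))
√(A(210) + p(-93, z)) = √(2*210/(-31 + 210) + 41) = √(2*210/179 + 41) = √(2*210*(1/179) + 41) = √(420/179 + 41) = √(7759/179) = √1388861/179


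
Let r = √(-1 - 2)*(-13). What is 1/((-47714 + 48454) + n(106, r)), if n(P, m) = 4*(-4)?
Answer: 1/724 ≈ 0.0013812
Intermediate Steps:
r = -13*I*√3 (r = √(-3)*(-13) = (I*√3)*(-13) = -13*I*√3 ≈ -22.517*I)
n(P, m) = -16
1/((-47714 + 48454) + n(106, r)) = 1/((-47714 + 48454) - 16) = 1/(740 - 16) = 1/724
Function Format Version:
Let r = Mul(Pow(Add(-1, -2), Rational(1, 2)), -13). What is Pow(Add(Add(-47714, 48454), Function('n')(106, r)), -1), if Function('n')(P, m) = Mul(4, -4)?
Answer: Rational(1, 724) ≈ 0.0013812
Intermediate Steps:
r = Mul(-13, I, Pow(3, Rational(1, 2))) (r = Mul(Pow(-3, Rational(1, 2)), -13) = Mul(Mul(I, Pow(3, Rational(1, 2))), -13) = Mul(-13, I, Pow(3, Rational(1, 2))) ≈ Mul(-22.517, I))
Function('n')(P, m) = -16
Pow(Add(Add(-47714, 48454), Function('n')(106, r)), -1) = Pow(Add(Add(-47714, 48454), -16), -1) = Pow(Add(740, -16), -1) = Pow(724, -1) = Rational(1, 724)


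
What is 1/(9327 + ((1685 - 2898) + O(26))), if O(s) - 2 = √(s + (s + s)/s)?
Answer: 2029/16467357 - √7/32934714 ≈ 0.00012313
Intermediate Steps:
O(s) = 2 + √(2 + s) (O(s) = 2 + √(s + (s + s)/s) = 2 + √(s + (2*s)/s) = 2 + √(s + 2) = 2 + √(2 + s))
1/(9327 + ((1685 - 2898) + O(26))) = 1/(9327 + ((1685 - 2898) + (2 + √(2 + 26)))) = 1/(9327 + (-1213 + (2 + √28))) = 1/(9327 + (-1213 + (2 + 2*√7))) = 1/(9327 + (-1211 + 2*√7)) = 1/(8116 + 2*√7)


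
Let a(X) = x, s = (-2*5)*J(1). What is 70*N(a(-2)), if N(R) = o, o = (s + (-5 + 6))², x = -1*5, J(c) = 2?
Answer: 25270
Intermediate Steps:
s = -20 (s = -2*5*2 = -10*2 = -20)
x = -5
a(X) = -5
o = 361 (o = (-20 + (-5 + 6))² = (-20 + 1)² = (-19)² = 361)
N(R) = 361
70*N(a(-2)) = 70*361 = 25270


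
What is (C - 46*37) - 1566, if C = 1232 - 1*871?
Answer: -2907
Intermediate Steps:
C = 361 (C = 1232 - 871 = 361)
(C - 46*37) - 1566 = (361 - 46*37) - 1566 = (361 - 1702) - 1566 = -1341 - 1566 = -2907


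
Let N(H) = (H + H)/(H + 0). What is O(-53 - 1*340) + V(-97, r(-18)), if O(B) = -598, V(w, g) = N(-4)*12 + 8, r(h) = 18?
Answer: -566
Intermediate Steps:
N(H) = 2 (N(H) = (2*H)/H = 2)
V(w, g) = 32 (V(w, g) = 2*12 + 8 = 24 + 8 = 32)
O(-53 - 1*340) + V(-97, r(-18)) = -598 + 32 = -566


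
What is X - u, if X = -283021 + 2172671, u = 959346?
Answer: 930304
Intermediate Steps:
X = 1889650
X - u = 1889650 - 1*959346 = 1889650 - 959346 = 930304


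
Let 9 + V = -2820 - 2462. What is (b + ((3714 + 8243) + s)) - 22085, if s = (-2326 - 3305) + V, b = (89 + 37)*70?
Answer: -12230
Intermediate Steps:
V = -5291 (V = -9 + (-2820 - 2462) = -9 - 5282 = -5291)
b = 8820 (b = 126*70 = 8820)
s = -10922 (s = (-2326 - 3305) - 5291 = -5631 - 5291 = -10922)
(b + ((3714 + 8243) + s)) - 22085 = (8820 + ((3714 + 8243) - 10922)) - 22085 = (8820 + (11957 - 10922)) - 22085 = (8820 + 1035) - 22085 = 9855 - 22085 = -12230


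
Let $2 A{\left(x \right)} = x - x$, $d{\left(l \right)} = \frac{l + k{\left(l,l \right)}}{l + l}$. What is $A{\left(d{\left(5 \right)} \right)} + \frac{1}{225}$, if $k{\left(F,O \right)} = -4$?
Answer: $\frac{1}{225} \approx 0.0044444$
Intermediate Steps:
$d{\left(l \right)} = \frac{-4 + l}{2 l}$ ($d{\left(l \right)} = \frac{l - 4}{l + l} = \frac{-4 + l}{2 l}$)
$A{\left(x \right)} = 0$ ($A{\left(x \right)} = \frac{x - x}{2} = \frac{1}{2} \cdot 0 = 0$)
$A{\left(d{\left(5 \right)} \right)} + \frac{1}{225} = 0 + \frac{1}{225} = \frac{1}{225}$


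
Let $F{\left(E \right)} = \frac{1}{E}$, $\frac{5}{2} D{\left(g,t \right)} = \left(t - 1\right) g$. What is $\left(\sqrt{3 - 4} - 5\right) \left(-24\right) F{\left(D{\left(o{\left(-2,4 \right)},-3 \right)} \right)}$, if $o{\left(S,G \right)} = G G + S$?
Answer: $- \frac{75}{14} + \frac{15 i}{14} \approx -5.3571 + 1.0714 i$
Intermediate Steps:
$o{\left(S,G \right)} = S + G^{2}$ ($o{\left(S,G \right)} = G^{2} + S = S + G^{2}$)
$D{\left(g,t \right)} = \frac{2 g \left(-1 + t\right)}{5}$ ($D{\left(g,t \right)} = \frac{2 \left(t - 1\right) g}{5} = \frac{2 \left(-1 + t\right) g}{5} = \frac{2 g \left(-1 + t\right)}{5}$)
$\left(\sqrt{3 - 4} - 5\right) \left(-24\right) F{\left(D{\left(o{\left(-2,4 \right)},-3 \right)} \right)} = \frac{\left(\sqrt{3 - 4} - 5\right) \left(-24\right)}{\frac{2}{5} \left(-2 + 4^{2}\right) \left(-1 - 3\right)} = \frac{\left(\sqrt{-1} - 5\right) \left(-24\right)}{\frac{2}{5} \left(-2 + 16\right) \left(-4\right)} = \frac{\left(i - 5\right) \left(-24\right)}{\frac{2}{5} \cdot 14 \left(-4\right)} = \frac{\left(-5 + i\right) \left(-24\right)}{- \frac{112}{5}} = \left(120 - 24 i\right) \left(- \frac{5}{112}\right) = - \frac{75}{14} + \frac{15 i}{14}$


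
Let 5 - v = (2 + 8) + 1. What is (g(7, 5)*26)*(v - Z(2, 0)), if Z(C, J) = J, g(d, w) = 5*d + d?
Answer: -6552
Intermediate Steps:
g(d, w) = 6*d
v = -6 (v = 5 - ((2 + 8) + 1) = 5 - (10 + 1) = 5 - 1*11 = 5 - 11 = -6)
(g(7, 5)*26)*(v - Z(2, 0)) = ((6*7)*26)*(-6 - 1*0) = (42*26)*(-6 + 0) = 1092*(-6) = -6552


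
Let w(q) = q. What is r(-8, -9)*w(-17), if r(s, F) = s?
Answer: 136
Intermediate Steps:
r(-8, -9)*w(-17) = -8*(-17) = 136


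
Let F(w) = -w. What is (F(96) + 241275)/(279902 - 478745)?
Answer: -80393/66281 ≈ -1.2129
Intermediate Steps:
(F(96) + 241275)/(279902 - 478745) = (-1*96 + 241275)/(279902 - 478745) = (-96 + 241275)/(-198843) = 241179*(-1/198843) = -80393/66281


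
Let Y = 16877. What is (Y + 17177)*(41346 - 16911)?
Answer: 832109490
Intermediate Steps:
(Y + 17177)*(41346 - 16911) = (16877 + 17177)*(41346 - 16911) = 34054*24435 = 832109490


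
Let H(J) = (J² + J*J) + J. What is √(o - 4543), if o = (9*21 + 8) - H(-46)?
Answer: 6*I*√237 ≈ 92.369*I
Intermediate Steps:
H(J) = J + 2*J² (H(J) = (J² + J²) + J = 2*J² + J = J + 2*J²)
o = -3989 (o = (9*21 + 8) - (-46)*(1 + 2*(-46)) = (189 + 8) - (-46)*(1 - 92) = 197 - (-46)*(-91) = 197 - 1*4186 = 197 - 4186 = -3989)
√(o - 4543) = √(-3989 - 4543) = √(-8532) = 6*I*√237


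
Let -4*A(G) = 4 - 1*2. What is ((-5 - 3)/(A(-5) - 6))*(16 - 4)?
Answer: 192/13 ≈ 14.769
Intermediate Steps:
A(G) = -1/2 (A(G) = -(4 - 1*2)/4 = -(4 - 2)/4 = -1/4*2 = -1/2)
((-5 - 3)/(A(-5) - 6))*(16 - 4) = ((-5 - 3)/(-1/2 - 6))*(16 - 4) = -8/(-13/2)*12 = -8*(-2/13)*12 = (16/13)*12 = 192/13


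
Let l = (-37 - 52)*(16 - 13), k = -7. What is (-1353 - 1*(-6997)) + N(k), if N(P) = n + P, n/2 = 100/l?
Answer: 1504879/267 ≈ 5636.3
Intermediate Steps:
l = -267 (l = -89*3 = -267)
n = -200/267 (n = 2*(100/(-267)) = 2*(100*(-1/267)) = 2*(-100/267) = -200/267 ≈ -0.74906)
N(P) = -200/267 + P
(-1353 - 1*(-6997)) + N(k) = (-1353 - 1*(-6997)) + (-200/267 - 7) = (-1353 + 6997) - 2069/267 = 5644 - 2069/267 = 1504879/267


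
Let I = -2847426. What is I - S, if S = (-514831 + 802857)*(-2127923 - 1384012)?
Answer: 1011525742884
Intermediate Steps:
S = -1011528590310 (S = 288026*(-3511935) = -1011528590310)
I - S = -2847426 - 1*(-1011528590310) = -2847426 + 1011528590310 = 1011525742884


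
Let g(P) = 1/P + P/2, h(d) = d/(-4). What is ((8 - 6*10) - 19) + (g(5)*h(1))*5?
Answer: -595/8 ≈ -74.375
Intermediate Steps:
h(d) = -d/4 (h(d) = d*(-¼) = -d/4)
g(P) = 1/P + P/2 (g(P) = 1/P + P*(½) = 1/P + P/2)
((8 - 6*10) - 19) + (g(5)*h(1))*5 = ((8 - 6*10) - 19) + ((1/5 + (½)*5)*(-¼*1))*5 = ((8 - 60) - 19) + ((⅕ + 5/2)*(-¼))*5 = (-52 - 19) + ((27/10)*(-¼))*5 = -71 - 27/40*5 = -71 - 27/8 = -595/8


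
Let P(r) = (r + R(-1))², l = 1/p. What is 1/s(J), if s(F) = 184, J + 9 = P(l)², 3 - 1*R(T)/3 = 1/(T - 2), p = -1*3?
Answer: 1/184 ≈ 0.0054348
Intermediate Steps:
p = -3
R(T) = 9 - 3/(-2 + T) (R(T) = 9 - 3/(T - 2) = 9 - 3/(-2 + T))
l = -⅓ (l = 1/(-3) = -⅓ ≈ -0.33333)
P(r) = (10 + r)² (P(r) = (r + 3*(-7 + 3*(-1))/(-2 - 1))² = (r + 3*(-7 - 3)/(-3))² = (r + 3*(-⅓)*(-10))² = (r + 10)² = (10 + r)²)
J = 706552/81 (J = -9 + ((10 - ⅓)²)² = -9 + ((29/3)²)² = -9 + (841/9)² = -9 + 707281/81 = 706552/81 ≈ 8722.9)
1/s(J) = 1/184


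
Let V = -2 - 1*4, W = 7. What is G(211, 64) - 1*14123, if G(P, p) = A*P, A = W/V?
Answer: -86215/6 ≈ -14369.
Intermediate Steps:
V = -6 (V = -2 - 4 = -6)
A = -7/6 (A = 7/(-6) = 7*(-⅙) = -7/6 ≈ -1.1667)
G(P, p) = -7*P/6
G(211, 64) - 1*14123 = -7/6*211 - 1*14123 = -1477/6 - 14123 = -86215/6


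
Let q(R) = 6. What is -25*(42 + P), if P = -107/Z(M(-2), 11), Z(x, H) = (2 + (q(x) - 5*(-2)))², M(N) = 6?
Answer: -337525/324 ≈ -1041.7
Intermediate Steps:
Z(x, H) = 324 (Z(x, H) = (2 + (6 - 5*(-2)))² = (2 + (6 + 10))² = (2 + 16)² = 18² = 324)
P = -107/324 ≈ -0.33025
-25*(42 + P) = -25*(42 - 107/324) = -25*13501/324 = -337525/324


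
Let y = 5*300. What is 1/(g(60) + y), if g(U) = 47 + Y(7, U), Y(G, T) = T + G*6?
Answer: 1/1649 ≈ 0.00060643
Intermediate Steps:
Y(G, T) = T + 6*G
g(U) = 89 + U (g(U) = 47 + (U + 6*7) = 47 + (U + 42) = 47 + (42 + U) = 89 + U)
y = 1500
1/(g(60) + y) = 1/((89 + 60) + 1500) = 1/(149 + 1500) = 1/1649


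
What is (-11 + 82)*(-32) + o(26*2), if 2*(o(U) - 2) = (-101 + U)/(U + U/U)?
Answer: -240669/106 ≈ -2270.5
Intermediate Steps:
o(U) = 2 + (-101 + U)/(2*(1 + U)) (o(U) = 2 + ((-101 + U)/(U + U/U))/2 = 2 + ((-101 + U)/(U + 1))/2 = 2 + ((-101 + U)/(1 + U))/2 = 2 + (-101 + U)/(2*(1 + U)))
(-11 + 82)*(-32) + o(26*2) = (-11 + 82)*(-32) + (-97 + 5*(26*2))/(2*(1 + 26*2)) = 71*(-32) + (-97 + 5*52)/(2*(1 + 52)) = -2272 + (½)*(-97 + 260)/53 = -2272 + (½)*(1/53)*163 = -2272 + 163/106 = -240669/106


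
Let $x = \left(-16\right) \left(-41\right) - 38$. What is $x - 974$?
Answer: $-356$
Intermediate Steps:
$x = 618$ ($x = 656 - 38 = 618$)
$x - 974 = 618 - 974 = -356$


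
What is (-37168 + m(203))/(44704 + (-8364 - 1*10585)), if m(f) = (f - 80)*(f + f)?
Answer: 2554/5151 ≈ 0.49583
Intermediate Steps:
m(f) = 2*f*(-80 + f) (m(f) = (-80 + f)*(2*f) = 2*f*(-80 + f))
(-37168 + m(203))/(44704 + (-8364 - 1*10585)) = (-37168 + 2*203*(-80 + 203))/(44704 + (-8364 - 1*10585)) = (-37168 + 2*203*123)/(44704 + (-8364 - 10585)) = (-37168 + 49938)/(44704 - 18949) = 12770/25755 = 12770*(1/25755) = 2554/5151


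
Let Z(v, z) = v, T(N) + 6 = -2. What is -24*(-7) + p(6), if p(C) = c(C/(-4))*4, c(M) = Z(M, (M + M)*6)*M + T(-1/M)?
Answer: 145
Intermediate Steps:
T(N) = -8 (T(N) = -6 - 2 = -8)
c(M) = -8 + M² (c(M) = M*M - 8 = M² - 8 = -8 + M²)
p(C) = -32 + C²/4 (p(C) = (-8 + (C/(-4))²)*4 = (-8 + (C*(-¼))²)*4 = (-8 + (-C/4)²)*4 = (-8 + C²/16)*4 = -32 + C²/4)
-24*(-7) + p(6) = -24*(-7) + (-32 + (¼)*6²) = 168 + (-32 + (¼)*36) = 168 + (-32 + 9) = 168 - 23 = 145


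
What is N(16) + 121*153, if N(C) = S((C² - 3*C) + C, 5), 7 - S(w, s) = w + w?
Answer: 18072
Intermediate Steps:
S(w, s) = 7 - 2*w (S(w, s) = 7 - (w + w) = 7 - 2*w)
N(C) = 7 - 2*C² + 4*C (N(C) = 7 - 2*((C² - 3*C) + C) = 7 - 2*(C² - 2*C) = 7 + (-2*C² + 4*C) = 7 - 2*C² + 4*C)
N(16) + 121*153 = (7 - 2*16*(-2 + 16)) + 121*153 = (7 - 2*16*14) + 18513 = (7 - 448) + 18513 = -441 + 18513 = 18072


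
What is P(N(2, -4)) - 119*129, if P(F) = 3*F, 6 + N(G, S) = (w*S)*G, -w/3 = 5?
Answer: -15009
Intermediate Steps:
w = -15 (w = -3*5 = -15)
N(G, S) = -6 - 15*G*S (N(G, S) = -6 + (-15*S)*G = -6 - 15*G*S)
P(N(2, -4)) - 119*129 = 3*(-6 - 15*2*(-4)) - 119*129 = 3*(-6 + 120) - 15351 = 3*114 - 15351 = 342 - 15351 = -15009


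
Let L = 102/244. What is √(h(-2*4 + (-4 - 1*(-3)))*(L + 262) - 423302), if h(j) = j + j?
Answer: I*√1592682977/61 ≈ 654.24*I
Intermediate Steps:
h(j) = 2*j
L = 51/122 (L = 102*(1/244) = 51/122 ≈ 0.41803)
√(h(-2*4 + (-4 - 1*(-3)))*(L + 262) - 423302) = √((2*(-2*4 + (-4 - 1*(-3))))*(51/122 + 262) - 423302) = √((2*(-8 + (-4 + 3)))*(32015/122) - 423302) = √((2*(-8 - 1))*(32015/122) - 423302) = √((2*(-9))*(32015/122) - 423302) = √(-18*32015/122 - 423302) = √(-288135/61 - 423302) = √(-26109557/61) = I*√1592682977/61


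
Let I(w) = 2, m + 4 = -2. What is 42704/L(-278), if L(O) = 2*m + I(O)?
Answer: -21352/5 ≈ -4270.4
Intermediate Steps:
m = -6 (m = -4 - 2 = -6)
L(O) = -10 (L(O) = 2*(-6) + 2 = -12 + 2 = -10)
42704/L(-278) = 42704/(-10) = 42704*(-1/10) = -21352/5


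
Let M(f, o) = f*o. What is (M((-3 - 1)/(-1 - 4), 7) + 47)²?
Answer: 69169/25 ≈ 2766.8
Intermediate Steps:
(M((-3 - 1)/(-1 - 4), 7) + 47)² = (((-3 - 1)/(-1 - 4))*7 + 47)² = (-4/(-5)*7 + 47)² = (-4*(-⅕)*7 + 47)² = ((⅘)*7 + 47)² = (28/5 + 47)² = (263/5)² = 69169/25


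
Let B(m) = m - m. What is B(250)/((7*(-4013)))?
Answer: 0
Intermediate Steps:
B(m) = 0
B(250)/((7*(-4013))) = 0/((7*(-4013))) = 0/(-28091) = 0*(-1/28091) = 0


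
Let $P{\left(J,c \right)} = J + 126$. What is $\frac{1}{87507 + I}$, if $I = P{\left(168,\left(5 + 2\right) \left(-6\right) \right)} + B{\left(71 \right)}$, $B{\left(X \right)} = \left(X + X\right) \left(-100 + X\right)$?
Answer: $\frac{1}{83683} \approx 1.195 \cdot 10^{-5}$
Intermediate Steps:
$B{\left(X \right)} = 2 X \left(-100 + X\right)$
$P{\left(J,c \right)} = 126 + J$
$I = -3824$ ($I = \left(126 + 168\right) + 2 \cdot 71 \left(-100 + 71\right) = 294 + 2 \cdot 71 \left(-29\right) = 294 - 4118 = -3824$)
$\frac{1}{87507 + I} = \frac{1}{87507 - 3824} = \frac{1}{83683}$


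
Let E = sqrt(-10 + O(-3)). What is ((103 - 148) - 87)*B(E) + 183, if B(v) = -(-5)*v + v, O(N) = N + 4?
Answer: 183 - 2376*I ≈ 183.0 - 2376.0*I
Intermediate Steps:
O(N) = 4 + N
E = 3*I (E = sqrt(-10 + (4 - 3)) = sqrt(-10 + 1) = sqrt(-9) = 3*I ≈ 3.0*I)
B(v) = 6*v (B(v) = 5*v + v = 6*v)
((103 - 148) - 87)*B(E) + 183 = ((103 - 148) - 87)*(6*(3*I)) + 183 = (-45 - 87)*(18*I) + 183 = -2376*I + 183 = 183 - 2376*I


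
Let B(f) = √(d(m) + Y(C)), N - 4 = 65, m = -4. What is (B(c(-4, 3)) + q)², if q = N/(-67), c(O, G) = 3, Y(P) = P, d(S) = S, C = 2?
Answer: (69 - 67*I*√2)²/4489 ≈ -0.93941 - 2.9129*I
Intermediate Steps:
N = 69 (N = 4 + 65 = 69)
B(f) = I*√2 (B(f) = √(-4 + 2) = √(-2) = I*√2)
q = -69/67 (q = 69/(-67) = 69*(-1/67) = -69/67 ≈ -1.0299)
(B(c(-4, 3)) + q)² = (I*√2 - 69/67)² = (-69/67 + I*√2)²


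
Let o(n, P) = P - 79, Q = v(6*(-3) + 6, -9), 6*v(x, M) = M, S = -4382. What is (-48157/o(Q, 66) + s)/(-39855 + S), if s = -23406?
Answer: 256121/575081 ≈ 0.44536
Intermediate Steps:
v(x, M) = M/6
Q = -3/2 (Q = (⅙)*(-9) = -3/2 ≈ -1.5000)
o(n, P) = -79 + P
(-48157/o(Q, 66) + s)/(-39855 + S) = (-48157/(-79 + 66) - 23406)/(-39855 - 4382) = (-48157/(-13) - 23406)/(-44237) = (-48157*(-1/13) - 23406)*(-1/44237) = (48157/13 - 23406)*(-1/44237) = -256121/13*(-1/44237) = 256121/575081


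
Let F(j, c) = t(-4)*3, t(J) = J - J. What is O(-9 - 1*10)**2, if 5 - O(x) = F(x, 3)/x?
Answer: 25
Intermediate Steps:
t(J) = 0
F(j, c) = 0 (F(j, c) = 0*3 = 0)
O(x) = 5 (O(x) = 5 - 0/x = 5 - 1*0 = 5 + 0 = 5)
O(-9 - 1*10)**2 = 5**2 = 25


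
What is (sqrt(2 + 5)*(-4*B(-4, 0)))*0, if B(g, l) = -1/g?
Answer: 0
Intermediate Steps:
(sqrt(2 + 5)*(-4*B(-4, 0)))*0 = (sqrt(2 + 5)*(-(-4)/(-4)))*0 = (sqrt(7)*(-(-4)*(-1)/4))*0 = (sqrt(7)*(-4*1/4))*0 = (sqrt(7)*(-1))*0 = -sqrt(7)*0 = 0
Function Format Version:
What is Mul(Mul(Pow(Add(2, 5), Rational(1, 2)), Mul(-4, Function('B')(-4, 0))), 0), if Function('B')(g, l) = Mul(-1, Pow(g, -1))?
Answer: 0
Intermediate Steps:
Mul(Mul(Pow(Add(2, 5), Rational(1, 2)), Mul(-4, Function('B')(-4, 0))), 0) = Mul(Mul(Pow(Add(2, 5), Rational(1, 2)), Mul(-4, Mul(-1, Pow(-4, -1)))), 0) = Mul(Mul(Pow(7, Rational(1, 2)), Mul(-4, Mul(-1, Rational(-1, 4)))), 0) = Mul(Mul(Pow(7, Rational(1, 2)), Mul(-4, Rational(1, 4))), 0) = Mul(Mul(Pow(7, Rational(1, 2)), -1), 0) = Mul(Mul(-1, Pow(7, Rational(1, 2))), 0) = 0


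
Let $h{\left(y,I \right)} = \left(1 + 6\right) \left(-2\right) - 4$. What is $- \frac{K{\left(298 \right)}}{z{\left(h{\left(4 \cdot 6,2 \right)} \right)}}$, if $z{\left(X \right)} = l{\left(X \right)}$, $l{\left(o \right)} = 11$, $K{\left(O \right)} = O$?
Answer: $- \frac{298}{11} \approx -27.091$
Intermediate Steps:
$h{\left(y,I \right)} = -18$ ($h{\left(y,I \right)} = 7 \left(-2\right) - 4 = -14 - 4 = -18$)
$z{\left(X \right)} = 11$
$- \frac{K{\left(298 \right)}}{z{\left(h{\left(4 \cdot 6,2 \right)} \right)}} = - \frac{298}{11}$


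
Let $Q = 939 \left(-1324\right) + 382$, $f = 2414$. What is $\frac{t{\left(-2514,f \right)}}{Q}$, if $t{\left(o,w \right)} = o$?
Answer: $\frac{1257}{621427} \approx 0.0020228$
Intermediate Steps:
$Q = -1242854$ ($Q = -1243236 + 382 = -1242854$)
$\frac{t{\left(-2514,f \right)}}{Q} = - \frac{2514}{-1242854} = \left(-2514\right) \left(- \frac{1}{1242854}\right) = \frac{1257}{621427}$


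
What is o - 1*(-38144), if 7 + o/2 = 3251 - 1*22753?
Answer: -874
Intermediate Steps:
o = -39018 (o = -14 + 2*(3251 - 1*22753) = -14 + 2*(3251 - 22753) = -14 + 2*(-19502) = -14 - 39004 = -39018)
o - 1*(-38144) = -39018 - 1*(-38144) = -39018 + 38144 = -874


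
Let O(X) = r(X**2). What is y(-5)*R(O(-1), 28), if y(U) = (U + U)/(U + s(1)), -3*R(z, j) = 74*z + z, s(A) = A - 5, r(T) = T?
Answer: -250/9 ≈ -27.778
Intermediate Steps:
O(X) = X**2
s(A) = -5 + A
R(z, j) = -25*z (R(z, j) = -(74*z + z)/3 = -25*z)
y(U) = 2*U/(-4 + U) (y(U) = (U + U)/(U + (-5 + 1)) = (2*U)/(U - 4) = (2*U)/(-4 + U) = 2*U/(-4 + U))
y(-5)*R(O(-1), 28) = (2*(-5)/(-4 - 5))*(-25*(-1)**2) = (2*(-5)/(-9))*(-25*1) = (2*(-5)*(-1/9))*(-25) = (10/9)*(-25) = -250/9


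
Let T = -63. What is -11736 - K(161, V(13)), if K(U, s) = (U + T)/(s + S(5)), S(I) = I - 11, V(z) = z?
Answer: -11750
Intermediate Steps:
S(I) = -11 + I
K(U, s) = (-63 + U)/(-6 + s) (K(U, s) = (U - 63)/(s + (-11 + 5)) = (-63 + U)/(s - 6) = (-63 + U)/(-6 + s))
-11736 - K(161, V(13)) = -11736 - (-63 + 161)/(-6 + 13) = -11736 - 98/7 = -11736 - 1*14 = -11736 - 14 = -11750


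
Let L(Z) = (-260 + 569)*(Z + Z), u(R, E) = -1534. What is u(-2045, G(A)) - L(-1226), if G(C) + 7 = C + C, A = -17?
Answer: 756134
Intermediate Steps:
G(C) = -7 + 2*C (G(C) = -7 + (C + C) = -7 + 2*C)
L(Z) = 618*Z (L(Z) = 309*(2*Z) = 618*Z)
u(-2045, G(A)) - L(-1226) = -1534 - 618*(-1226) = -1534 - 1*(-757668) = -1534 + 757668 = 756134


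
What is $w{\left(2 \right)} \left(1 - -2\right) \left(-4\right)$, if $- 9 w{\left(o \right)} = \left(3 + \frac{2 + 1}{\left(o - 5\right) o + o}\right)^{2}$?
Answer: $\frac{27}{4} \approx 6.75$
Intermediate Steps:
$w{\left(o \right)} = - \frac{\left(3 + \frac{3}{o + o \left(-5 + o\right)}\right)^{2}}{9}$ ($w{\left(o \right)} = - \frac{\left(3 + \frac{2 + 1}{\left(o - 5\right) o + o}\right)^{2}}{9} = - \frac{\left(3 + \frac{3}{\left(-5 + o\right) o + o}\right)^{2}}{9} = - \frac{\left(3 + \frac{3}{o \left(-5 + o\right) + o}\right)^{2}}{9} = - \frac{\left(3 + \frac{3}{o + o \left(-5 + o\right)}\right)^{2}}{9}$)
$w{\left(2 \right)} \left(1 - -2\right) \left(-4\right) = - \frac{\left(1 + 2^{2} - 8\right)^{2}}{4 \left(-4 + 2\right)^{2}} \left(1 - -2\right) \left(-4\right) = \left(-1\right) \frac{1}{4} \cdot \frac{1}{4} \left(1 + 4 - 8\right)^{2} \left(1 + 2\right) \left(-4\right) = \left(-1\right) \frac{1}{4} \cdot \frac{1}{4} \left(-3\right)^{2} \cdot 3 \left(-4\right) = \left(-1\right) \frac{1}{4} \cdot \frac{1}{4} \cdot 9 \cdot 3 \left(-4\right) = \left(- \frac{9}{16}\right) 3 \left(-4\right) = \left(- \frac{27}{16}\right) \left(-4\right) = \frac{27}{4}$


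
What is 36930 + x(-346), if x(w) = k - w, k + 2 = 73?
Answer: 37347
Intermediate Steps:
k = 71 (k = -2 + 73 = 71)
x(w) = 71 - w
36930 + x(-346) = 36930 + (71 - 1*(-346)) = 36930 + (71 + 346) = 36930 + 417 = 37347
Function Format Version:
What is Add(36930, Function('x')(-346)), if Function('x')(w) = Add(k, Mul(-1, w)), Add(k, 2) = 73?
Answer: 37347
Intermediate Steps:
k = 71 (k = Add(-2, 73) = 71)
Function('x')(w) = Add(71, Mul(-1, w))
Add(36930, Function('x')(-346)) = Add(36930, Add(71, Mul(-1, -346))) = Add(36930, Add(71, 346)) = Add(36930, 417) = 37347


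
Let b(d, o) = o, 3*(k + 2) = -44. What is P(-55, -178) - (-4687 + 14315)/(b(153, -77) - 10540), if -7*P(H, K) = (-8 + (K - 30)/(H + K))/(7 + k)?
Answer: 402649516/502173483 ≈ 0.80181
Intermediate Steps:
k = -50/3 (k = -2 + (⅓)*(-44) = -2 - 44/3 = -50/3 ≈ -16.667)
P(H, K) = -24/203 + 3*(-30 + K)/(203*(H + K)) (P(H, K) = -(-8 + (K - 30)/(H + K))/(7*(7 - 50/3)) = -(-8 + (-30 + K)/(H + K))/(7*(-29/3)) = -(-8 + (-30 + K)/(H + K))*(-3)/(7*29) = -(24/29 - 3*(-30 + K)/(29*(H + K)))/7 = -24/203 + 3*(-30 + K)/(203*(H + K)))
P(-55, -178) - (-4687 + 14315)/(b(153, -77) - 10540) = 3*(30 + 7*(-178) + 8*(-55))/(203*(-1*(-55) - 1*(-178))) - (-4687 + 14315)/(-77 - 10540) = 3*(30 - 1246 - 440)/(203*(55 + 178)) - 9628/(-10617) = (3/203)*(-1656)/233 - 9628*(-1)/10617 = (3/203)*(1/233)*(-1656) - 1*(-9628/10617) = -4968/47299 + 9628/10617 = 402649516/502173483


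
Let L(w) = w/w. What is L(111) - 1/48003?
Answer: 48002/48003 ≈ 0.99998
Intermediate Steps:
L(w) = 1
L(111) - 1/48003 = 1 - 1/48003 = 48002/48003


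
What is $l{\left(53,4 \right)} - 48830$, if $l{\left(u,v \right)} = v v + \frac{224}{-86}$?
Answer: $- \frac{2099114}{43} \approx -48817.0$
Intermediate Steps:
$l{\left(u,v \right)} = - \frac{112}{43} + v^{2}$ ($l{\left(u,v \right)} = v^{2} + 224 \left(- \frac{1}{86}\right) = v^{2} - \frac{112}{43} = - \frac{112}{43} + v^{2}$)
$l{\left(53,4 \right)} - 48830 = \left(- \frac{112}{43} + 4^{2}\right) - 48830 = \left(- \frac{112}{43} + 16\right) - 48830 = \frac{576}{43} - 48830 = - \frac{2099114}{43}$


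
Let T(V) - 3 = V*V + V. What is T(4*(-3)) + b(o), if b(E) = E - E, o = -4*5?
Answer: 135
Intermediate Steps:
o = -20
T(V) = 3 + V + V² (T(V) = 3 + (V*V + V) = 3 + (V² + V) = 3 + (V + V²) = 3 + V + V²)
b(E) = 0
T(4*(-3)) + b(o) = (3 + 4*(-3) + (4*(-3))²) + 0 = (3 - 12 + (-12)²) + 0 = (3 - 12 + 144) + 0 = 135 + 0 = 135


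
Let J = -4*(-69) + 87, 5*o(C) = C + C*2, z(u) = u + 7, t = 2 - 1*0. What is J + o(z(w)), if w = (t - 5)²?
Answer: 1863/5 ≈ 372.60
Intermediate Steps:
t = 2 (t = 2 + 0 = 2)
w = 9 (w = (2 - 5)² = (-3)² = 9)
z(u) = 7 + u
o(C) = 3*C/5 (o(C) = (C + C*2)/5 = (C + 2*C)/5 = (3*C)/5 = 3*C/5)
J = 363 (J = 276 + 87 = 363)
J + o(z(w)) = 363 + 3*(7 + 9)/5 = 363 + (⅗)*16 = 363 + 48/5 = 1863/5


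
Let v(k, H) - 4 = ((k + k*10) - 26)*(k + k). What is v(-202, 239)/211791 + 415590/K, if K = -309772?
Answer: 32219244937/10934486942 ≈ 2.9466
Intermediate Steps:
v(k, H) = 4 + 2*k*(-26 + 11*k) (v(k, H) = 4 + ((k + k*10) - 26)*(k + k) = 4 + ((k + 10*k) - 26)*(2*k) = 4 + (11*k - 26)*(2*k) = 4 + (-26 + 11*k)*(2*k) = 4 + 2*k*(-26 + 11*k))
v(-202, 239)/211791 + 415590/K = (4 - 52*(-202) + 22*(-202)**2)/211791 + 415590/(-309772) = (4 + 10504 + 22*40804)*(1/211791) + 415590*(-1/309772) = (4 + 10504 + 897688)*(1/211791) - 207795/154886 = 908196*(1/211791) - 207795/154886 = 302732/70597 - 207795/154886 = 32219244937/10934486942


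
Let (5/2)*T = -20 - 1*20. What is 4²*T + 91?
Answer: -165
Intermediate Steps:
T = -16 (T = 2*(-20 - 1*20)/5 = 2*(-20 - 20)/5 = (⅖)*(-40) = -16)
4²*T + 91 = 4²*(-16) + 91 = 16*(-16) + 91 = -256 + 91 = -165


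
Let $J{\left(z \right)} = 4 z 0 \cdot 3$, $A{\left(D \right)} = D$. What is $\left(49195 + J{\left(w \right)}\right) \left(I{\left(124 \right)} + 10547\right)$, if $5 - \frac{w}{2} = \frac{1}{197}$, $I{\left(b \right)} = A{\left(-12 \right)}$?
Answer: $518269325$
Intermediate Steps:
$I{\left(b \right)} = -12$
$w = \frac{1968}{197}$ ($w = 10 - \frac{2}{197} = \frac{1968}{197} \approx 9.9899$)
$J{\left(z \right)} = 0$ ($J{\left(z \right)} = 0 \cdot 3 = 0$)
$\left(49195 + J{\left(w \right)}\right) \left(I{\left(124 \right)} + 10547\right) = \left(49195 + 0\right) \left(-12 + 10547\right) = 49195 \cdot 10535 = 518269325$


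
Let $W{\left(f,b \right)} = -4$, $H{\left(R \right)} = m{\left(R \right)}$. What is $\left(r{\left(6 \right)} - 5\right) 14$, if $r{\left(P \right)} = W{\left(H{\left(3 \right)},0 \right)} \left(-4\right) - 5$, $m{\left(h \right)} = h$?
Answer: $84$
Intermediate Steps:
$H{\left(R \right)} = R$
$r{\left(P \right)} = 11$ ($r{\left(P \right)} = \left(-4\right) \left(-4\right) - 5 = 16 - 5 = 11$)
$\left(r{\left(6 \right)} - 5\right) 14 = \left(11 - 5\right) 14 = 6 \cdot 14 = 84$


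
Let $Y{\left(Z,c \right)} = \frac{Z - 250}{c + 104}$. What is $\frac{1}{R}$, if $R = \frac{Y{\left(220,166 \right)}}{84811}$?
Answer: $-763299$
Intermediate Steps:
$Y{\left(Z,c \right)} = \frac{-250 + Z}{104 + c}$
$R = - \frac{1}{763299}$ ($R = \frac{\frac{1}{104 + 166} \left(-250 + 220\right)}{84811} = \frac{1}{270} \left(-30\right) \frac{1}{84811} = \left(- \frac{1}{9}\right) \frac{1}{84811} = - \frac{1}{763299} \approx -1.3101 \cdot 10^{-6}$)
$\frac{1}{R} = \frac{1}{- \frac{1}{763299}} = -763299$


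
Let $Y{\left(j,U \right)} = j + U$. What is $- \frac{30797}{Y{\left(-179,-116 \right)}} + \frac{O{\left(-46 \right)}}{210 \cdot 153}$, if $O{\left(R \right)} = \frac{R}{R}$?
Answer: $\frac{197901581}{1895670} \approx 104.4$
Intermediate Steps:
$O{\left(R \right)} = 1$
$Y{\left(j,U \right)} = U + j$
$- \frac{30797}{Y{\left(-179,-116 \right)}} + \frac{O{\left(-46 \right)}}{210 \cdot 153} = - \frac{30797}{-116 - 179} + 1 \frac{1}{210 \cdot 153} = - \frac{30797}{-295} + 1 \cdot \frac{1}{32130} = \left(-30797\right) \left(- \frac{1}{295}\right) + 1 \cdot \frac{1}{32130} = \frac{30797}{295} + \frac{1}{32130} = \frac{197901581}{1895670}$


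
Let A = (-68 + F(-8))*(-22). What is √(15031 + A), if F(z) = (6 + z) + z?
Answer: √16747 ≈ 129.41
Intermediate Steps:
F(z) = 6 + 2*z
A = 1716 (A = (-68 + (6 + 2*(-8)))*(-22) = (-68 + (6 - 16))*(-22) = (-68 - 10)*(-22) = -78*(-22) = 1716)
√(15031 + A) = √(15031 + 1716) = √16747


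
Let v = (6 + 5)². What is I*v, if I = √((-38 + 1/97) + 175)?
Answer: 121*√1289130/97 ≈ 1416.3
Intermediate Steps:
v = 121 (v = 11² = 121)
I = √1289130/97 (I = √((-38 + 1/97) + 175) = √(-3685/97 + 175) = √(13290/97) = √1289130/97 ≈ 11.705)
I*v = (√1289130/97)*121 = 121*√1289130/97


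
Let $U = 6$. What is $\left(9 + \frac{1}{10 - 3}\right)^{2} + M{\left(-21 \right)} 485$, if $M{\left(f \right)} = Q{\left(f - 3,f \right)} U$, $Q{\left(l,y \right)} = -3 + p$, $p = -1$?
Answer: $- \frac{566264}{49} \approx -11556.0$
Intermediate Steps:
$Q{\left(l,y \right)} = -4$ ($Q{\left(l,y \right)} = -3 - 1 = -4$)
$M{\left(f \right)} = -24$ ($M{\left(f \right)} = \left(-4\right) 6 = -24$)
$\left(9 + \frac{1}{10 - 3}\right)^{2} + M{\left(-21 \right)} 485 = \left(9 + \frac{1}{10 - 3}\right)^{2} - 11640 = \left(9 + \frac{1}{7}\right)^{2} - 11640 = \left(\frac{64}{7}\right)^{2} - 11640 = \frac{4096}{49} - 11640 = - \frac{566264}{49}$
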